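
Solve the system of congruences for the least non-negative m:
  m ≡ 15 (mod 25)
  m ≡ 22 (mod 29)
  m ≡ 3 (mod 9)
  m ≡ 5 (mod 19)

From m ≡ 15 (mod 25) write m = 15 + 25t. Substituting into m ≡ 22 (mod 29) gives 25t ≡ 7 (mod 29), and since 25⁻¹ ≡ 7 (mod 29), t ≡ 20. Hence m ≡ 15 + 25·20 = 515 (mod 725).
From m ≡ 515 (mod 725) write m = 515 + 725t. Substituting into m ≡ 3 (mod 9) gives 725t ≡ 1 (mod 9), and since 5⁻¹ ≡ 2 (mod 9), t ≡ 2. Hence m ≡ 515 + 725·2 = 1965 (mod 6525).
From m ≡ 1965 (mod 6525) write m = 1965 + 6525t. Substituting into m ≡ 5 (mod 19) gives 6525t ≡ 16 (mod 19), and since 8⁻¹ ≡ 12 (mod 19), t ≡ 2. Hence m ≡ 1965 + 6525·2 = 15015 (mod 123975).

15015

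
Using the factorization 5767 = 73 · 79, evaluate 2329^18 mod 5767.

538

Mod 73: 2329 ≡ 66; 66^18 ≡ 27 (mod 73).
Mod 79: 2329 ≡ 38; 38^18 ≡ 64 (mod 79).
Combine by CRT: x ≡ 27 (mod 73), x ≡ 64 (mod 79) ⇒ x ≡ 538 (mod 5767).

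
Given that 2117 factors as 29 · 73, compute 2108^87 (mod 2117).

1388

Mod 29: 2108 ≡ 20; by Fermat, exponent reduces to 87 mod 28 = 3; 20^3 ≡ 25 (mod 29).
Mod 73: 2108 ≡ 64; by Fermat, exponent reduces to 87 mod 72 = 15; 64^15 ≡ 1 (mod 73).
Combine by CRT: x ≡ 25 (mod 29), x ≡ 1 (mod 73) ⇒ x ≡ 1388 (mod 2117).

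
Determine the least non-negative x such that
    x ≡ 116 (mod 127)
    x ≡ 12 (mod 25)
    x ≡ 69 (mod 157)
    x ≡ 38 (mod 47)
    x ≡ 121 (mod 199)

The moduli are pairwise coprime; N = 127·25·157·47·199 = 4662236675.
N/127 = 36710525; 36710525 ≡ 32 (mod 127); 32·4 ≡ 1, so inverse 4.
N/25 = 186489467; 186489467 ≡ 17 (mod 25); 17·3 ≡ 1, so inverse 3.
N/157 = 29695775; 29695775 ≡ 10 (mod 157); 10·110 ≡ 1, so inverse 110.
N/47 = 99196525; 99196525 ≡ 17 (mod 47); 17·36 ≡ 1, so inverse 36.
N/199 = 23428325; 23428325 ≡ 55 (mod 199); 55·76 ≡ 1, so inverse 76.
x ≡ 116·36710525·4 + 12·186489467·3 + 69·29695775·110 + 38·99196525·36 + 121·23428325·76 = 600285959562.
600285959562 mod 4662236675 = 3519665162.

3519665162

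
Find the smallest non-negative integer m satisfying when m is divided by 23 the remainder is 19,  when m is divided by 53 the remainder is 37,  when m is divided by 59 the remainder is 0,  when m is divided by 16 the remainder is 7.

695079

From m ≡ 19 (mod 23) write m = 19 + 23t. Substituting into m ≡ 37 (mod 53) gives 23t ≡ 18 (mod 53), and since 23⁻¹ ≡ 30 (mod 53), t ≡ 10. Hence m ≡ 19 + 23·10 = 249 (mod 1219).
From m ≡ 249 (mod 1219) write m = 249 + 1219t. Substituting into m ≡ 0 (mod 59) gives 1219t ≡ 46 (mod 59), and since 39⁻¹ ≡ 56 (mod 59), t ≡ 39. Hence m ≡ 249 + 1219·39 = 47790 (mod 71921).
From m ≡ 47790 (mod 71921) write m = 47790 + 71921t. Substituting into m ≡ 7 (mod 16) gives 71921t ≡ 9 (mod 16), and since 1⁻¹ ≡ 1 (mod 16), t ≡ 9. Hence m ≡ 47790 + 71921·9 = 695079 (mod 1150736).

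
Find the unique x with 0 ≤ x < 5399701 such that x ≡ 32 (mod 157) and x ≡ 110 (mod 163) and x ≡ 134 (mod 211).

5141782

From x ≡ 32 (mod 157) write x = 32 + 157t. Substituting into x ≡ 110 (mod 163) gives 157t ≡ 78 (mod 163), and since 157⁻¹ ≡ 27 (mod 163), t ≡ 150. Hence x ≡ 32 + 157·150 = 23582 (mod 25591).
From x ≡ 23582 (mod 25591) write x = 23582 + 25591t. Substituting into x ≡ 134 (mod 211) gives 25591t ≡ 184 (mod 211), and since 60⁻¹ ≡ 102 (mod 211), t ≡ 200. Hence x ≡ 23582 + 25591·200 = 5141782 (mod 5399701).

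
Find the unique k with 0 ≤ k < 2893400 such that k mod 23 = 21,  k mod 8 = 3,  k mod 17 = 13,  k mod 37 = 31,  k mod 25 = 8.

From k ≡ 21 (mod 23) write k = 21 + 23t. Substituting into k ≡ 3 (mod 8) gives 23t ≡ 6 (mod 8), and since 7⁻¹ ≡ 7 (mod 8), t ≡ 2. Hence k ≡ 21 + 23·2 = 67 (mod 184).
From k ≡ 67 (mod 184) write k = 67 + 184t. Substituting into k ≡ 13 (mod 17) gives 184t ≡ 14 (mod 17), and since 14⁻¹ ≡ 11 (mod 17), t ≡ 1. Hence k ≡ 67 + 184·1 = 251 (mod 3128).
From k ≡ 251 (mod 3128) write k = 251 + 3128t. Substituting into k ≡ 31 (mod 37) gives 3128t ≡ 2 (mod 37), and since 20⁻¹ ≡ 13 (mod 37), t ≡ 26. Hence k ≡ 251 + 3128·26 = 81579 (mod 115736).
From k ≡ 81579 (mod 115736) write k = 81579 + 115736t. Substituting into k ≡ 8 (mod 25) gives 115736t ≡ 4 (mod 25), and since 11⁻¹ ≡ 16 (mod 25), t ≡ 14. Hence k ≡ 81579 + 115736·14 = 1701883 (mod 2893400).

1701883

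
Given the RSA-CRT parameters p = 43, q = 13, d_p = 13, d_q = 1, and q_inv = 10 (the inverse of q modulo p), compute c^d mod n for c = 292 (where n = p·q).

m₁ = c^(d_p) mod p: c ≡ 34 (mod 43), and 34^13 mod 43 = 28.
m₂ = c^(d_q) mod q: c ≡ 6 (mod 13), and 6^1 mod 13 = 6.
h = q_inv·(m₁ − m₂) mod p = 10·(28 − 6) mod 43 = 5.
m = m₂ + h·q = 6 + 5·13 = 71.

71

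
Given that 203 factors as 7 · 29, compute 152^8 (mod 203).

123

Mod 7: 152 ≡ 5; by Fermat, exponent reduces to 8 mod 6 = 2; 5^2 ≡ 4 (mod 7).
Mod 29: 152 ≡ 7; 7^8 ≡ 7 (mod 29).
Combine by CRT: x ≡ 4 (mod 7), x ≡ 7 (mod 29) ⇒ x ≡ 123 (mod 203).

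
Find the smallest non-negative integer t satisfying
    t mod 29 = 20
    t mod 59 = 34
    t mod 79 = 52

130955

The moduli are pairwise coprime; N = 29·59·79 = 135169.
N/29 = 4661; 4661 ≡ 21 (mod 29); 21·18 ≡ 1, so inverse 18.
N/59 = 2291; 2291 ≡ 49 (mod 59); 49·53 ≡ 1, so inverse 53.
N/79 = 1711; 1711 ≡ 52 (mod 79); 52·38 ≡ 1, so inverse 38.
t ≡ 20·4661·18 + 34·2291·53 + 52·1711·38 = 9187278.
9187278 mod 135169 = 130955.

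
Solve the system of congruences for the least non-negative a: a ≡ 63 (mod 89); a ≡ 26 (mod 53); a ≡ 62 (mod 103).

The moduli are pairwise coprime; N = 89·53·103 = 485851.
N/89 = 5459; 5459 ≡ 30 (mod 89); 30·3 ≡ 1, so inverse 3.
N/53 = 9167; 9167 ≡ 51 (mod 53); 51·26 ≡ 1, so inverse 26.
N/103 = 4717; 4717 ≡ 82 (mod 103); 82·49 ≡ 1, so inverse 49.
a ≡ 63·5459·3 + 26·9167·26 + 62·4717·49 = 21558889.
21558889 mod 485851 = 181445.

181445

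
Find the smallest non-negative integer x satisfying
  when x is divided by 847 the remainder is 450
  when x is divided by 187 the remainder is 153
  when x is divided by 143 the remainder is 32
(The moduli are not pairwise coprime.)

98702

Combine the congruences pairwise.
gcd(847, 187) = 11 and 11 | (153 − 450), so the pair is consistent; merging gives x ≡ 12308 (mod 14399), where 14399 = lcm(847, 187).
gcd(14399, 143) = 11 and 11 | (32 − 12308), so the pair is consistent; merging gives x ≡ 98702 (mod 187187), where 187187 = lcm(14399, 143).
The solution is unique modulo lcm(847, 187, 143) = 187187.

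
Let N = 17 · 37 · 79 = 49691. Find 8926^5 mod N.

Mod 17: 8926 ≡ 1; 1^5 ≡ 1 (mod 17).
Mod 37: 8926 ≡ 9; 9^5 ≡ 34 (mod 37).
Mod 79: 8926 ≡ 78; 78^5 ≡ 78 (mod 79).
Combine by CRT: x ≡ 1 (mod 17), x ≡ 34 (mod 37), x ≡ 78 (mod 79) ⇒ x ≡ 21013 (mod 49691).

21013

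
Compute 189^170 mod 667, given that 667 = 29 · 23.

Mod 29: 189 ≡ 15; by Fermat, exponent reduces to 170 mod 28 = 2; 15^2 ≡ 22 (mod 29).
Mod 23: 189 ≡ 5; by Fermat, exponent reduces to 170 mod 22 = 16; 5^16 ≡ 3 (mod 23).
Combine by CRT: x ≡ 22 (mod 29), x ≡ 3 (mod 23) ⇒ x ≡ 486 (mod 667).

486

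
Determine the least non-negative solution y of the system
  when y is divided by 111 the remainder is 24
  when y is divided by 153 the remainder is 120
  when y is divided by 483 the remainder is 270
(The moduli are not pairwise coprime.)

gcd(111, 153) = 3 and 3 | (120 − 24), so the pair is consistent; merging gives y ≡ 579 (mod 5661), where 5661 = lcm(111, 153).
gcd(5661, 483) = 3 and 3 | (270 − 579), so the pair is consistent; merging gives y ≡ 459120 (mod 911421), where 911421 = lcm(5661, 483).
The solution is unique modulo lcm(111, 153, 483) = 911421.

459120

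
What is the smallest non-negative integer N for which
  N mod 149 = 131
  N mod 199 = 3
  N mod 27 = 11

728741

From N ≡ 131 (mod 149) write N = 131 + 149t. Substituting into N ≡ 3 (mod 199) gives 149t ≡ 71 (mod 199), and since 149⁻¹ ≡ 195 (mod 199), t ≡ 114. Hence N ≡ 131 + 149·114 = 17117 (mod 29651).
From N ≡ 17117 (mod 29651) write N = 17117 + 29651t. Substituting into N ≡ 11 (mod 27) gives 29651t ≡ 12 (mod 27), and since 5⁻¹ ≡ 11 (mod 27), t ≡ 24. Hence N ≡ 17117 + 29651·24 = 728741 (mod 800577).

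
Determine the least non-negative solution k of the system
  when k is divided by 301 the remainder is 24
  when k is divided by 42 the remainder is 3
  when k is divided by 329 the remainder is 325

56913

Combine the congruences pairwise.
gcd(301, 42) = 7 and 7 | (3 − 24), so the pair is consistent; merging gives k ≡ 927 (mod 1806), where 1806 = lcm(301, 42).
gcd(1806, 329) = 7 and 7 | (325 − 927), so the pair is consistent; merging gives k ≡ 56913 (mod 84882), where 84882 = lcm(1806, 329).
The solution is unique modulo lcm(301, 42, 329) = 84882.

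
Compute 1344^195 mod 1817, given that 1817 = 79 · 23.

159

Mod 79: 1344 ≡ 1; by Fermat, exponent reduces to 195 mod 78 = 39; 1^39 ≡ 1 (mod 79).
Mod 23: 1344 ≡ 10; by Fermat, exponent reduces to 195 mod 22 = 19; 10^19 ≡ 21 (mod 23).
Combine by CRT: x ≡ 1 (mod 79), x ≡ 21 (mod 23) ⇒ x ≡ 159 (mod 1817).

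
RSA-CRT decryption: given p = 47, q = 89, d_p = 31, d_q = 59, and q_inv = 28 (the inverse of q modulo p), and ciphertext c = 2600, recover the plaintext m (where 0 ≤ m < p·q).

m₁ = c^(d_p) mod p: c ≡ 15 (mod 47), and 15^31 mod 47 = 11.
m₂ = c^(d_q) mod q: c ≡ 19 (mod 89), and 19^59 mod 89 = 56.
h = q_inv·(m₁ − m₂) mod p = 28·(11 − 56) mod 47 = 9.
m = m₂ + h·q = 56 + 9·89 = 857.

857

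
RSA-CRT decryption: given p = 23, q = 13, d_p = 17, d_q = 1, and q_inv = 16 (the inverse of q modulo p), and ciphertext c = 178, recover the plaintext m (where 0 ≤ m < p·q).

126

m₁ = c^(d_p) mod p: c ≡ 17 (mod 23), and 17^17 mod 23 = 11.
m₂ = c^(d_q) mod q: c ≡ 9 (mod 13), and 9^1 mod 13 = 9.
h = q_inv·(m₁ − m₂) mod p = 16·(11 − 9) mod 23 = 9.
m = m₂ + h·q = 9 + 9·13 = 126.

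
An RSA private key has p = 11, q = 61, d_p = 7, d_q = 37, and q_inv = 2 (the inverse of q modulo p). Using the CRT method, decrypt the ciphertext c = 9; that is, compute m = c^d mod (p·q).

81

m₁ = c^(d_p) mod p: c ≡ 9 (mod 11), and 9^7 mod 11 = 4.
m₂ = c^(d_q) mod q: c ≡ 9 (mod 61), and 9^37 mod 61 = 20.
h = q_inv·(m₁ − m₂) mod p = 2·(4 − 20) mod 11 = 1.
m = m₂ + h·q = 20 + 1·61 = 81.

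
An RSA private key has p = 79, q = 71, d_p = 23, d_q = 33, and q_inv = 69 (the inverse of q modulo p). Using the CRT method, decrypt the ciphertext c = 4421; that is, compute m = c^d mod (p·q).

m₁ = c^(d_p) mod p: c ≡ 76 (mod 79), and 76^23 mod 79 = 5.
m₂ = c^(d_q) mod q: c ≡ 19 (mod 71), and 19^33 mod 71 = 12.
h = q_inv·(m₁ − m₂) mod p = 69·(5 − 12) mod 79 = 70.
m = m₂ + h·q = 12 + 70·71 = 4982.

4982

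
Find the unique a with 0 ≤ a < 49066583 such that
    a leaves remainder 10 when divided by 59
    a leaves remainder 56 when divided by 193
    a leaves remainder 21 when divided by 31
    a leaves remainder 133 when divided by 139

From a ≡ 10 (mod 59) write a = 10 + 59t. Substituting into a ≡ 56 (mod 193) gives 59t ≡ 46 (mod 193), and since 59⁻¹ ≡ 36 (mod 193), t ≡ 112. Hence a ≡ 10 + 59·112 = 6618 (mod 11387).
From a ≡ 6618 (mod 11387) write a = 6618 + 11387t. Substituting into a ≡ 21 (mod 31) gives 11387t ≡ 6 (mod 31), and since 10⁻¹ ≡ 28 (mod 31), t ≡ 13. Hence a ≡ 6618 + 11387·13 = 154649 (mod 352997).
From a ≡ 154649 (mod 352997) write a = 154649 + 352997t. Substituting into a ≡ 133 (mod 139) gives 352997t ≡ 52 (mod 139), and since 76⁻¹ ≡ 75 (mod 139), t ≡ 8. Hence a ≡ 154649 + 352997·8 = 2978625 (mod 49066583).

2978625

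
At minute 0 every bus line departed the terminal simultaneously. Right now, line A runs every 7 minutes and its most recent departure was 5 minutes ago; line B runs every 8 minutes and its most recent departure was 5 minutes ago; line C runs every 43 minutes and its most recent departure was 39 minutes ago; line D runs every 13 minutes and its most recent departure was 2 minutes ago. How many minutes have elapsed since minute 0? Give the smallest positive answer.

The moduli are pairwise coprime; N = 7·8·43·13 = 31304.
N/7 = 4472; 4472 ≡ 6 (mod 7); 6·6 ≡ 1, so inverse 6.
N/8 = 3913; 3913 ≡ 1 (mod 8), inverse 1.
N/43 = 728; 728 ≡ 40 (mod 43); 40·14 ≡ 1, so inverse 14.
N/13 = 2408; 2408 ≡ 3 (mod 13); 3·9 ≡ 1, so inverse 9.
t ≡ 5·4472·6 + 5·3913·1 + 39·728·14 + 2·2408·9 = 594557.
594557 mod 31304 = 31085.

31085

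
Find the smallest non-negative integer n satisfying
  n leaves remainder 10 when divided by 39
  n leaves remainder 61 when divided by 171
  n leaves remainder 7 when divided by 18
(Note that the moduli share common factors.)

gcd(39, 171) = 3 and 3 | (61 − 10), so the pair is consistent; merging gives n ≡ 1258 (mod 2223), where 2223 = lcm(39, 171).
gcd(2223, 18) = 9 and 9 | (7 − 1258), so the pair is consistent; merging gives n ≡ 3481 (mod 4446), where 4446 = lcm(2223, 18).
The solution is unique modulo lcm(39, 171, 18) = 4446.

3481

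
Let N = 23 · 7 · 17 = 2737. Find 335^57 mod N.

Mod 23: 335 ≡ 13; by Fermat, exponent reduces to 57 mod 22 = 13; 13^13 ≡ 8 (mod 23).
Mod 7: 335 ≡ 6; by Fermat, exponent reduces to 57 mod 6 = 3; 6^3 ≡ 6 (mod 7).
Mod 17: 335 ≡ 12; by Fermat, exponent reduces to 57 mod 16 = 9; 12^9 ≡ 5 (mod 17).
Combine by CRT: x ≡ 8 (mod 23), x ≡ 6 (mod 7), x ≡ 5 (mod 17) ⇒ x ≡ 1756 (mod 2737).

1756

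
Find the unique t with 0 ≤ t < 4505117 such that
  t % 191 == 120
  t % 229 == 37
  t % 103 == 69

The moduli are pairwise coprime; N = 191·229·103 = 4505117.
N/191 = 23587; 23587 ≡ 94 (mod 191); 94·63 ≡ 1, so inverse 63.
N/229 = 19673; 19673 ≡ 208 (mod 229); 208·109 ≡ 1, so inverse 109.
N/103 = 43739; 43739 ≡ 67 (mod 103); 67·20 ≡ 1, so inverse 20.
t ≡ 120·23587·63 + 37·19673·109 + 69·43739·20 = 318018749.
318018749 mod 4505117 = 2660559.

2660559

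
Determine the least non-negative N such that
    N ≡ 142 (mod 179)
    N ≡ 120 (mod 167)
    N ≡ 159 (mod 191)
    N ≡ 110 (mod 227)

510906059

The moduli are pairwise coprime; M = 179·167·191·227 = 1296070801.
M/179 = 7240619; 7240619 ≡ 69 (mod 179); 69·96 ≡ 1, so inverse 96.
M/167 = 7760903; 7760903 ≡ 79 (mod 167); 79·74 ≡ 1, so inverse 74.
M/191 = 6785711; 6785711 ≡ 54 (mod 191); 54·46 ≡ 1, so inverse 46.
M/227 = 5709563; 5709563 ≡ 59 (mod 227); 59·177 ≡ 1, so inverse 177.
N ≡ 142·7240619·96 + 120·7760903·74 + 159·6785711·46 + 110·5709563·177 = 328416818712.
328416818712 mod 1296070801 = 510906059.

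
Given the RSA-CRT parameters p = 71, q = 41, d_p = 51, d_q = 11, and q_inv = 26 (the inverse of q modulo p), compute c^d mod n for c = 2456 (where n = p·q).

m₁ = c^(d_p) mod p: c ≡ 42 (mod 71), and 42^51 mod 71 = 59.
m₂ = c^(d_q) mod q: c ≡ 37 (mod 41), and 37^11 mod 41 = 37.
h = q_inv·(m₁ − m₂) mod p = 26·(59 − 37) mod 71 = 4.
m = m₂ + h·q = 37 + 4·41 = 201.

201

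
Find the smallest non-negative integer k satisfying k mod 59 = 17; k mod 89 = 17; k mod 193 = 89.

The moduli are pairwise coprime; N = 59·89·193 = 1013443.
N/59 = 17177; 17177 ≡ 8 (mod 59); 8·37 ≡ 1, so inverse 37.
N/89 = 11387; 11387 ≡ 84 (mod 89); 84·71 ≡ 1, so inverse 71.
N/193 = 5251; 5251 ≡ 40 (mod 193); 40·111 ≡ 1, so inverse 111.
k ≡ 17·17177·37 + 17·11387·71 + 89·5251·111 = 76423071.
76423071 mod 1013443 = 414846.

414846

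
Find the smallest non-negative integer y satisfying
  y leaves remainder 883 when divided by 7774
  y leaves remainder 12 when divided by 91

8657

Combine the congruences pairwise.
gcd(7774, 91) = 13 and 13 | (12 − 883), so the pair is consistent; merging gives y ≡ 8657 (mod 54418), where 54418 = lcm(7774, 91).
The solution is unique modulo lcm(7774, 91) = 54418.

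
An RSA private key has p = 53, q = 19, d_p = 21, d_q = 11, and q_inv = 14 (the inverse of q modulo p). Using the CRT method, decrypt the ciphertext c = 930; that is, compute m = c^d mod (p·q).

37

m₁ = c^(d_p) mod p: c ≡ 29 (mod 53), and 29^21 mod 53 = 37.
m₂ = c^(d_q) mod q: c ≡ 18 (mod 19), and 18^11 mod 19 = 18.
h = q_inv·(m₁ − m₂) mod p = 14·(37 − 18) mod 53 = 1.
m = m₂ + h·q = 18 + 1·19 = 37.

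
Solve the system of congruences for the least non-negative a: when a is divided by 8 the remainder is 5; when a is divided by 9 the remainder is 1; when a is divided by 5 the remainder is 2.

37

The moduli are pairwise coprime; N = 8·9·5 = 360.
N/8 = 45; 45 ≡ 5 (mod 8); 5·5 ≡ 1, so inverse 5.
N/9 = 40; 40 ≡ 4 (mod 9); 4·7 ≡ 1, so inverse 7.
N/5 = 72; 72 ≡ 2 (mod 5); 2·3 ≡ 1, so inverse 3.
a ≡ 5·45·5 + 1·40·7 + 2·72·3 = 1837.
1837 mod 360 = 37.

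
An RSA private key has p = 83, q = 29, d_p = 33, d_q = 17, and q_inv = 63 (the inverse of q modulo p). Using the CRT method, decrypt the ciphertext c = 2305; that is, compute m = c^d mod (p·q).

1055

m₁ = c^(d_p) mod p: c ≡ 64 (mod 83), and 64^33 mod 83 = 59.
m₂ = c^(d_q) mod q: c ≡ 14 (mod 29), and 14^17 mod 29 = 11.
h = q_inv·(m₁ − m₂) mod p = 63·(59 − 11) mod 83 = 36.
m = m₂ + h·q = 11 + 36·29 = 1055.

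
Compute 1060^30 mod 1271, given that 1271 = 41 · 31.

Mod 41: 1060 ≡ 35; 35^30 ≡ 9 (mod 41).
Mod 31: 1060 ≡ 6; since 30 | 30, by Fermat 6^30 ≡ 1 (mod 31).
Combine by CRT: x ≡ 9 (mod 41), x ≡ 1 (mod 31) ⇒ x ≡ 993 (mod 1271).

993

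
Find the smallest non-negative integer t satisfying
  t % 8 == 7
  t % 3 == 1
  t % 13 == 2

223

Combine the congruences pairwise.
From t ≡ 7 (mod 8) write t = 7 + 8s. Substituting into t ≡ 1 (mod 3) gives 8s ≡ 0 (mod 3), and since 2⁻¹ ≡ 2 (mod 3), s ≡ 0. Hence t ≡ 7 + 8·0 = 7 (mod 24).
From t ≡ 7 (mod 24) write t = 7 + 24s. Substituting into t ≡ 2 (mod 13) gives 24s ≡ 8 (mod 13), and since 11⁻¹ ≡ 6 (mod 13), s ≡ 9. Hence t ≡ 7 + 24·9 = 223 (mod 312).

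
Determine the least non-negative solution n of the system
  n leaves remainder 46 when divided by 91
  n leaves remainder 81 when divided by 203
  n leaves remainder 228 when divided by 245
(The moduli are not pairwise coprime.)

38448

Combine the congruences pairwise.
gcd(91, 203) = 7 and 7 | (81 − 46), so the pair is consistent; merging gives n ≡ 1502 (mod 2639), where 2639 = lcm(91, 203).
gcd(2639, 245) = 7 and 7 | (228 − 1502), so the pair is consistent; merging gives n ≡ 38448 (mod 92365), where 92365 = lcm(2639, 245).
The solution is unique modulo lcm(91, 203, 245) = 92365.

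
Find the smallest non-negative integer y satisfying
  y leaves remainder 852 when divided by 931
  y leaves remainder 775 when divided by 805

gcd(931, 805) = 7 and 7 | (775 − 852), so the pair is consistent; merging gives y ≡ 101400 (mod 107065), where 107065 = lcm(931, 805).
The solution is unique modulo lcm(931, 805) = 107065.

101400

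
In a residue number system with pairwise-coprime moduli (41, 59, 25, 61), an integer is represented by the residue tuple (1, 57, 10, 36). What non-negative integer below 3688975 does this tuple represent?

The moduli are pairwise coprime; N = 41·59·25·61 = 3688975.
N/41 = 89975; 89975 ≡ 21 (mod 41); 21·2 ≡ 1, so inverse 2.
N/59 = 62525; 62525 ≡ 44 (mod 59); 44·55 ≡ 1, so inverse 55.
N/25 = 147559; 147559 ≡ 9 (mod 25); 9·14 ≡ 1, so inverse 14.
N/61 = 60475; 60475 ≡ 24 (mod 61); 24·28 ≡ 1, so inverse 28.
x ≡ 1·89975·2 + 57·62525·55 + 10·147559·14 + 36·60475·28 = 277812885.
277812885 mod 3688975 = 1139760.

1139760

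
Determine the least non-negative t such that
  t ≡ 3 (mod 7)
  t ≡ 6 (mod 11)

Combine the congruences pairwise.
From t ≡ 3 (mod 7) write t = 3 + 7s. Substituting into t ≡ 6 (mod 11) gives 7s ≡ 3 (mod 11), and since 7⁻¹ ≡ 8 (mod 11), s ≡ 2. Hence t ≡ 3 + 7·2 = 17 (mod 77).

17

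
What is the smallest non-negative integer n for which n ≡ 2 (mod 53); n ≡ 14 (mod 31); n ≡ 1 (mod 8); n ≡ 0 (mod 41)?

The moduli are pairwise coprime; M = 53·31·8·41 = 538904.
M/53 = 10168; 10168 ≡ 45 (mod 53); 45·33 ≡ 1, so inverse 33.
M/31 = 17384; 17384 ≡ 24 (mod 31); 24·22 ≡ 1, so inverse 22.
M/8 = 67363; 67363 ≡ 3 (mod 8); 3·3 ≡ 1, so inverse 3.
M/41 = 13144; 13144 ≡ 24 (mod 41); 24·12 ≡ 1, so inverse 12.
n ≡ 2·10168·33 + 14·17384·22 + 1·67363·3 + 0·13144·12 = 6227449.
6227449 mod 538904 = 299505.

299505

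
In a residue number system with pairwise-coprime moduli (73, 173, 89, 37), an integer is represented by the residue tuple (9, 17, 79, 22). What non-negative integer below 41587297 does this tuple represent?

39023108

The moduli are pairwise coprime; N = 73·173·89·37 = 41587297.
N/73 = 569689; 569689 ≡ 70 (mod 73); 70·24 ≡ 1, so inverse 24.
N/173 = 240389; 240389 ≡ 92 (mod 173); 92·126 ≡ 1, so inverse 126.
N/89 = 467273; 467273 ≡ 23 (mod 89); 23·31 ≡ 1, so inverse 31.
N/37 = 1123981; 1123981 ≡ 32 (mod 37); 32·22 ≡ 1, so inverse 22.
x ≡ 9·569689·24 + 17·240389·126 + 79·467273·31 + 22·1123981·22 = 2326324443.
2326324443 mod 41587297 = 39023108.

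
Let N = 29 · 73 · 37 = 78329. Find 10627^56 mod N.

Mod 29: 10627 ≡ 13; since 28 | 56, by Fermat 13^56 ≡ 1 (mod 29).
Mod 73: 10627 ≡ 42; 42^56 ≡ 32 (mod 73).
Mod 37: 10627 ≡ 8; by Fermat, exponent reduces to 56 mod 36 = 20; 8^20 ≡ 10 (mod 37).
Combine by CRT: x ≡ 1 (mod 29), x ≡ 32 (mod 73), x ≡ 10 (mod 37) ⇒ x ≡ 12442 (mod 78329).

12442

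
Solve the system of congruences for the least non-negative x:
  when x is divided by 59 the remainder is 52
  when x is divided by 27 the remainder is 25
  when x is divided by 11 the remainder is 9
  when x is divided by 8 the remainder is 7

From x ≡ 52 (mod 59) write x = 52 + 59t. Substituting into x ≡ 25 (mod 27) gives 59t ≡ 0 (mod 27), and since 5⁻¹ ≡ 11 (mod 27), t ≡ 0. Hence x ≡ 52 + 59·0 = 52 (mod 1593).
From x ≡ 52 (mod 1593) write x = 52 + 1593t. Substituting into x ≡ 9 (mod 11) gives 1593t ≡ 1 (mod 11), and since 9⁻¹ ≡ 5 (mod 11), t ≡ 5. Hence x ≡ 52 + 1593·5 = 8017 (mod 17523).
From x ≡ 8017 (mod 17523) write x = 8017 + 17523t. Substituting into x ≡ 7 (mod 8) gives 17523t ≡ 6 (mod 8), and since 3⁻¹ ≡ 3 (mod 8), t ≡ 2. Hence x ≡ 8017 + 17523·2 = 43063 (mod 140184).

43063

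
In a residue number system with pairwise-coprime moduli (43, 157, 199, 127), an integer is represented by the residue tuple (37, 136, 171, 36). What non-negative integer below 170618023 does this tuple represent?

Combine the congruences pairwise.
From x ≡ 37 (mod 43) write x = 37 + 43t. Substituting into x ≡ 136 (mod 157) gives 43t ≡ 99 (mod 157), and since 43⁻¹ ≡ 84 (mod 157), t ≡ 152. Hence x ≡ 37 + 43·152 = 6573 (mod 6751).
From x ≡ 6573 (mod 6751) write x = 6573 + 6751t. Substituting into x ≡ 171 (mod 199) gives 6751t ≡ 165 (mod 199), and since 184⁻¹ ≡ 53 (mod 199), t ≡ 188. Hence x ≡ 6573 + 6751·188 = 1275761 (mod 1343449).
From x ≡ 1275761 (mod 1343449) write x = 1275761 + 1343449t. Substituting into x ≡ 36 (mod 127) gives 1343449t ≡ 117 (mod 127), and since 43⁻¹ ≡ 65 (mod 127), t ≡ 112. Hence x ≡ 1275761 + 1343449·112 = 151742049 (mod 170618023).

151742049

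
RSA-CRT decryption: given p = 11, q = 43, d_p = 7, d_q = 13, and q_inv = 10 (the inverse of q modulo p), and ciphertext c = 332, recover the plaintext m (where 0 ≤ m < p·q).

40

m₁ = c^(d_p) mod p: c ≡ 2 (mod 11), and 2^7 mod 11 = 7.
m₂ = c^(d_q) mod q: c ≡ 31 (mod 43), and 31^13 mod 43 = 40.
h = q_inv·(m₁ − m₂) mod p = 10·(7 − 40) mod 11 = 0.
m = m₂ + h·q = 40 + 0·43 = 40.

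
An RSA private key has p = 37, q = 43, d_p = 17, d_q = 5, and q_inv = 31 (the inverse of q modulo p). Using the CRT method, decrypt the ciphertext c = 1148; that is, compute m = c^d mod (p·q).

1259

m₁ = c^(d_p) mod p: c ≡ 1 (mod 37), and 1^17 mod 37 = 1.
m₂ = c^(d_q) mod q: c ≡ 30 (mod 43), and 30^5 mod 43 = 12.
h = q_inv·(m₁ − m₂) mod p = 31·(1 − 12) mod 37 = 29.
m = m₂ + h·q = 12 + 29·43 = 1259.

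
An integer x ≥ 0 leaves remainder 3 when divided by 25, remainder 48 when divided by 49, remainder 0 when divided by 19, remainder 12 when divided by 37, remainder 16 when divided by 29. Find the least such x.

From x ≡ 3 (mod 25) write x = 3 + 25t. Substituting into x ≡ 48 (mod 49) gives 25t ≡ 45 (mod 49), and since 25⁻¹ ≡ 2 (mod 49), t ≡ 41. Hence x ≡ 3 + 25·41 = 1028 (mod 1225).
From x ≡ 1028 (mod 1225) write x = 1028 + 1225t. Substituting into x ≡ 0 (mod 19) gives 1225t ≡ 17 (mod 19), and since 9⁻¹ ≡ 17 (mod 19), t ≡ 4. Hence x ≡ 1028 + 1225·4 = 5928 (mod 23275).
From x ≡ 5928 (mod 23275) write x = 5928 + 23275t. Substituting into x ≡ 12 (mod 37) gives 23275t ≡ 4 (mod 37), and since 2⁻¹ ≡ 19 (mod 37), t ≡ 2. Hence x ≡ 5928 + 23275·2 = 52478 (mod 861175).
From x ≡ 52478 (mod 861175) write x = 52478 + 861175t. Substituting into x ≡ 16 (mod 29) gives 861175t ≡ 28 (mod 29), and since 20⁻¹ ≡ 16 (mod 29), t ≡ 13. Hence x ≡ 52478 + 861175·13 = 11247753 (mod 24974075).

11247753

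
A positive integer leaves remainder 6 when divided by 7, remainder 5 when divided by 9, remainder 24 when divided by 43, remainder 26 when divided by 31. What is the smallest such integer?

81122

The moduli are pairwise coprime; N = 7·9·43·31 = 83979.
N/7 = 11997; 11997 ≡ 6 (mod 7); 6·6 ≡ 1, so inverse 6.
N/9 = 9331; 9331 ≡ 7 (mod 9); 7·4 ≡ 1, so inverse 4.
N/43 = 1953; 1953 ≡ 18 (mod 43); 18·12 ≡ 1, so inverse 12.
N/31 = 2709; 2709 ≡ 12 (mod 31); 12·13 ≡ 1, so inverse 13.
k ≡ 6·11997·6 + 5·9331·4 + 24·1953·12 + 26·2709·13 = 2096618.
2096618 mod 83979 = 81122.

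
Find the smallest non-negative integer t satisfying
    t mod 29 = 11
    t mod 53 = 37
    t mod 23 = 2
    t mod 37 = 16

The moduli are pairwise coprime; N = 29·53·23·37 = 1307987.
N/29 = 45103; 45103 ≡ 8 (mod 29); 8·11 ≡ 1, so inverse 11.
N/53 = 24679; 24679 ≡ 34 (mod 53); 34·39 ≡ 1, so inverse 39.
N/23 = 56869; 56869 ≡ 13 (mod 23); 13·16 ≡ 1, so inverse 16.
N/37 = 35351; 35351 ≡ 16 (mod 37); 16·7 ≡ 1, so inverse 7.
t ≡ 11·45103·11 + 37·24679·39 + 2·56869·16 + 16·35351·7 = 46848380.
46848380 mod 1307987 = 1068835.

1068835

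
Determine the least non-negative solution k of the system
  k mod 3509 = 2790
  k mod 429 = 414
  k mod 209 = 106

gcd(3509, 429) = 11 and 11 | (414 − 2790), so the pair is consistent; merging gives k ≡ 129114 (mod 136851), where 136851 = lcm(3509, 429).
gcd(136851, 209) = 11 and 11 | (106 − 129114), so the pair is consistent; merging gives k ≡ 950220 (mod 2600169), where 2600169 = lcm(136851, 209).
The solution is unique modulo lcm(3509, 429, 209) = 2600169.

950220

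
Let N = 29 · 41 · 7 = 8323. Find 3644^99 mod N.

2591

Mod 29: 3644 ≡ 19; by Fermat, exponent reduces to 99 mod 28 = 15; 19^15 ≡ 10 (mod 29).
Mod 41: 3644 ≡ 36; by Fermat, exponent reduces to 99 mod 40 = 19; 36^19 ≡ 8 (mod 41).
Mod 7: 3644 ≡ 4; by Fermat, exponent reduces to 99 mod 6 = 3; 4^3 ≡ 1 (mod 7).
Combine by CRT: x ≡ 10 (mod 29), x ≡ 8 (mod 41), x ≡ 1 (mod 7) ⇒ x ≡ 2591 (mod 8323).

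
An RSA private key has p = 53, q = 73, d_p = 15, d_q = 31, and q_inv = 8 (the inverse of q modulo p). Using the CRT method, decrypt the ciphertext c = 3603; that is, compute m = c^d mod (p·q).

m₁ = c^(d_p) mod p: c ≡ 52 (mod 53), and 52^15 mod 53 = 52.
m₂ = c^(d_q) mod q: c ≡ 26 (mod 73), and 26^31 mod 73 = 33.
h = q_inv·(m₁ − m₂) mod p = 8·(52 − 33) mod 53 = 46.
m = m₂ + h·q = 33 + 46·73 = 3391.

3391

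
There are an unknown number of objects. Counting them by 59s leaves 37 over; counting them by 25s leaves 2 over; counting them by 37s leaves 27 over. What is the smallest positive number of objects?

13902

Combine the congruences pairwise.
From N ≡ 37 (mod 59) write N = 37 + 59t. Substituting into N ≡ 2 (mod 25) gives 59t ≡ 15 (mod 25), and since 9⁻¹ ≡ 14 (mod 25), t ≡ 10. Hence N ≡ 37 + 59·10 = 627 (mod 1475).
From N ≡ 627 (mod 1475) write N = 627 + 1475t. Substituting into N ≡ 27 (mod 37) gives 1475t ≡ 29 (mod 37), and since 32⁻¹ ≡ 22 (mod 37), t ≡ 9. Hence N ≡ 627 + 1475·9 = 13902 (mod 54575).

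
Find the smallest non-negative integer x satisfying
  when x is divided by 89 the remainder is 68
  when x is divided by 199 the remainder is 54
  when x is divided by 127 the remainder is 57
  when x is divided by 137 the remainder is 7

The moduli are pairwise coprime; N = 89·199·127·137 = 308153689.
N/89 = 3462401; 3462401 ≡ 34 (mod 89); 34·55 ≡ 1, so inverse 55.
N/199 = 1548511; 1548511 ≡ 92 (mod 199); 92·106 ≡ 1, so inverse 106.
N/127 = 2426407; 2426407 ≡ 72 (mod 127); 72·30 ≡ 1, so inverse 30.
N/137 = 2249297; 2249297 ≡ 31 (mod 137); 31·84 ≡ 1, so inverse 84.
x ≡ 68·3462401·55 + 54·1548511·106 + 57·2426407·30 + 7·2249297·84 = 27284799310.
27284799310 mod 308153689 = 167274678.

167274678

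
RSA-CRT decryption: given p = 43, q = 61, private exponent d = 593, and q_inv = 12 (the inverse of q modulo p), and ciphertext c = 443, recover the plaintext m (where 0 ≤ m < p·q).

d_p = d mod (p−1) = 593 mod 42 = 5; d_q = d mod (q−1) = 53.
m₁ = c^(d_p) mod p: c ≡ 13 (mod 43), and 13^5 mod 43 = 31.
m₂ = c^(d_q) mod q: c ≡ 16 (mod 61), and 16^53 mod 61 = 57.
h = q_inv·(m₁ − m₂) mod p = 12·(31 − 57) mod 43 = 32.
m = m₂ + h·q = 57 + 32·61 = 2009.

2009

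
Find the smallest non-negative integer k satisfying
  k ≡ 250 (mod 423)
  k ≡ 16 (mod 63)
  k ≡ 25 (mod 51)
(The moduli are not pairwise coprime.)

gcd(423, 63) = 9 and 9 | (16 − 250), so the pair is consistent; merging gives k ≡ 2788 (mod 2961), where 2961 = lcm(423, 63).
gcd(2961, 51) = 3 and 3 | (25 − 2788), so the pair is consistent; merging gives k ≡ 44242 (mod 50337), where 50337 = lcm(2961, 51).
The solution is unique modulo lcm(423, 63, 51) = 50337.

44242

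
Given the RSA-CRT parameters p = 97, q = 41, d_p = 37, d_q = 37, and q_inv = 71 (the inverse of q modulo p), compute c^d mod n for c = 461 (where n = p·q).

m₁ = c^(d_p) mod p: c ≡ 73 (mod 97), and 73^37 mod 97 = 24.
m₂ = c^(d_q) mod q: c ≡ 10 (mod 41), and 10^37 mod 41 = 18.
h = q_inv·(m₁ − m₂) mod p = 71·(24 − 18) mod 97 = 38.
m = m₂ + h·q = 18 + 38·41 = 1576.

1576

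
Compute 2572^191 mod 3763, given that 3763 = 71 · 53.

Mod 71: 2572 ≡ 16; by Fermat, exponent reduces to 191 mod 70 = 51; 16^51 ≡ 10 (mod 71).
Mod 53: 2572 ≡ 28; by Fermat, exponent reduces to 191 mod 52 = 35; 28^35 ≡ 46 (mod 53).
Combine by CRT: x ≡ 10 (mod 71), x ≡ 46 (mod 53) ⇒ x ≡ 152 (mod 3763).

152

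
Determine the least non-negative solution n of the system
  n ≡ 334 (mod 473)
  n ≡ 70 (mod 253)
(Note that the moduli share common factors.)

gcd(473, 253) = 11 and 11 | (70 − 334), so the pair is consistent; merging gives n ≡ 4118 (mod 10879), where 10879 = lcm(473, 253).
The solution is unique modulo lcm(473, 253) = 10879.

4118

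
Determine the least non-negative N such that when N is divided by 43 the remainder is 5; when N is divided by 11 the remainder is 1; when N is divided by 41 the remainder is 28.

The moduli are pairwise coprime; M = 43·11·41 = 19393.
M/43 = 451; 451 ≡ 21 (mod 43); 21·41 ≡ 1, so inverse 41.
M/11 = 1763; 1763 ≡ 3 (mod 11); 3·4 ≡ 1, so inverse 4.
M/41 = 473; 473 ≡ 22 (mod 41); 22·28 ≡ 1, so inverse 28.
N ≡ 5·451·41 + 1·1763·4 + 28·473·28 = 470339.
470339 mod 19393 = 4907.

4907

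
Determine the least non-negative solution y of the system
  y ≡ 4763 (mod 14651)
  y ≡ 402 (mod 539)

Combine the congruences pairwise.
gcd(14651, 539) = 49 and 49 | (402 − 4763), so the pair is consistent; merging gives y ≡ 78018 (mod 161161), where 161161 = lcm(14651, 539).
The solution is unique modulo lcm(14651, 539) = 161161.

78018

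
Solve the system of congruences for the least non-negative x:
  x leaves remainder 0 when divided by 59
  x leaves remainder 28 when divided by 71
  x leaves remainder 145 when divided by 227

The moduli are pairwise coprime; N = 59·71·227 = 950903.
N/59 = 16117; 16117 ≡ 10 (mod 59); 10·6 ≡ 1, so inverse 6.
N/71 = 13393; 13393 ≡ 45 (mod 71); 45·30 ≡ 1, so inverse 30.
N/227 = 4189; 4189 ≡ 103 (mod 227); 103·108 ≡ 1, so inverse 108.
x ≡ 0·16117·6 + 28·13393·30 + 145·4189·108 = 76849860.
76849860 mod 950903 = 777620.

777620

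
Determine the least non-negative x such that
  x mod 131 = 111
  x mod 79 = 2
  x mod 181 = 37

709738

The moduli are pairwise coprime; N = 131·79·181 = 1873169.
N/131 = 14299; 14299 ≡ 20 (mod 131); 20·59 ≡ 1, so inverse 59.
N/79 = 23711; 23711 ≡ 11 (mod 79); 11·36 ≡ 1, so inverse 36.
N/181 = 10349; 10349 ≡ 32 (mod 181); 32·17 ≡ 1, so inverse 17.
x ≡ 111·14299·59 + 2·23711·36 + 37·10349·17 = 101860864.
101860864 mod 1873169 = 709738.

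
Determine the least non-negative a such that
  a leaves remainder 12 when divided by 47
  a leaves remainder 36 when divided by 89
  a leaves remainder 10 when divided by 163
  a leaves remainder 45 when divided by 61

35980956

The moduli are pairwise coprime; N = 47·89·163·61 = 41591569.
N/47 = 884927; 884927 ≡ 11 (mod 47); 11·30 ≡ 1, so inverse 30.
N/89 = 467321; 467321 ≡ 71 (mod 89); 71·84 ≡ 1, so inverse 84.
N/163 = 255163; 255163 ≡ 68 (mod 163); 68·12 ≡ 1, so inverse 12.
N/61 = 681829; 681829 ≡ 32 (mod 61); 32·21 ≡ 1, so inverse 21.
a ≡ 12·884927·30 + 36·467321·84 + 10·255163·12 + 45·681829·21 = 2406700389.
2406700389 mod 41591569 = 35980956.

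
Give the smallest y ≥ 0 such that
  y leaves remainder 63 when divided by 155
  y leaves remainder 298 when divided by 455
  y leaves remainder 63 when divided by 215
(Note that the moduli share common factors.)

gcd(155, 455) = 5 and 5 | (298 − 63), so the pair is consistent; merging gives y ≡ 3938 (mod 14105), where 14105 = lcm(155, 455).
gcd(14105, 215) = 5 and 5 | (63 − 3938), so the pair is consistent; merging gives y ≡ 539928 (mod 606515), where 606515 = lcm(14105, 215).
The solution is unique modulo lcm(155, 455, 215) = 606515.

539928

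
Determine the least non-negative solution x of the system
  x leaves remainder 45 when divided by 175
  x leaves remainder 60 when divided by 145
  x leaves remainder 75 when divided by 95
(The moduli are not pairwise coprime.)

22970

Combine the congruences pairwise.
gcd(175, 145) = 5 and 5 | (60 − 45), so the pair is consistent; merging gives x ≡ 2670 (mod 5075), where 5075 = lcm(175, 145).
gcd(5075, 95) = 5 and 5 | (75 − 2670), so the pair is consistent; merging gives x ≡ 22970 (mod 96425), where 96425 = lcm(5075, 95).
The solution is unique modulo lcm(175, 145, 95) = 96425.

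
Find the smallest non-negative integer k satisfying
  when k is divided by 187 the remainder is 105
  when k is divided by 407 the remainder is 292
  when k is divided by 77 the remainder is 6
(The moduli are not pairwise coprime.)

gcd(187, 407) = 11 and 11 | (292 − 105), so the pair is consistent; merging gives k ≡ 292 (mod 6919), where 6919 = lcm(187, 407).
gcd(6919, 77) = 11 and 11 | (6 − 292), so the pair is consistent; merging gives k ≡ 34887 (mod 48433), where 48433 = lcm(6919, 77).
The solution is unique modulo lcm(187, 407, 77) = 48433.

34887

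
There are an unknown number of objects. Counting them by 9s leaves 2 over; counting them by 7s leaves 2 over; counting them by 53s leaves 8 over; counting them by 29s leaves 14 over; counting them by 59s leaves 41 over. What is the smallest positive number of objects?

4166444

Combine the congruences pairwise.
From N ≡ 2 (mod 9) write N = 2 + 9t. Substituting into N ≡ 2 (mod 7) gives 9t ≡ 0 (mod 7), and since 2⁻¹ ≡ 4 (mod 7), t ≡ 0. Hence N ≡ 2 + 9·0 = 2 (mod 63).
From N ≡ 2 (mod 63) write N = 2 + 63t. Substituting into N ≡ 8 (mod 53) gives 63t ≡ 6 (mod 53), and since 10⁻¹ ≡ 16 (mod 53), t ≡ 43. Hence N ≡ 2 + 63·43 = 2711 (mod 3339).
From N ≡ 2711 (mod 3339) write N = 2711 + 3339t. Substituting into N ≡ 14 (mod 29) gives 3339t ≡ 0 (mod 29), and since 4⁻¹ ≡ 22 (mod 29), t ≡ 0. Hence N ≡ 2711 + 3339·0 = 2711 (mod 96831).
From N ≡ 2711 (mod 96831) write N = 2711 + 96831t. Substituting into N ≡ 41 (mod 59) gives 96831t ≡ 44 (mod 59), and since 12⁻¹ ≡ 5 (mod 59), t ≡ 43. Hence N ≡ 2711 + 96831·43 = 4166444 (mod 5713029).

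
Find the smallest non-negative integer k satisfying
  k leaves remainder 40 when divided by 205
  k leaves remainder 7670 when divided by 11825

gcd(205, 11825) = 5 and 5 | (7670 − 40), so the pair is consistent; merging gives k ≡ 90445 (mod 484825), where 484825 = lcm(205, 11825).
The solution is unique modulo lcm(205, 11825) = 484825.

90445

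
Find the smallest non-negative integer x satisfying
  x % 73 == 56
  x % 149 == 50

348

From x ≡ 56 (mod 73) write x = 56 + 73t. Substituting into x ≡ 50 (mod 149) gives 73t ≡ 143 (mod 149), and since 73⁻¹ ≡ 49 (mod 149), t ≡ 4. Hence x ≡ 56 + 73·4 = 348 (mod 10877).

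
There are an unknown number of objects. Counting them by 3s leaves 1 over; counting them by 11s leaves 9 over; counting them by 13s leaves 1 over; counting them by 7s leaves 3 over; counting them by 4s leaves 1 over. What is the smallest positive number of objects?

The moduli are pairwise coprime; M = 3·11·13·7·4 = 12012.
M/3 = 4004; 4004 ≡ 2 (mod 3); 2·2 ≡ 1, so inverse 2.
M/11 = 1092; 1092 ≡ 3 (mod 11); 3·4 ≡ 1, so inverse 4.
M/13 = 924; 924 ≡ 1 (mod 13), inverse 1.
M/7 = 1716; 1716 ≡ 1 (mod 7), inverse 1.
M/4 = 3003; 3003 ≡ 3 (mod 4); 3·3 ≡ 1, so inverse 3.
N ≡ 1·4004·2 + 9·1092·4 + 1·924·1 + 3·1716·1 + 1·3003·3 = 62401.
62401 mod 12012 = 2341.

2341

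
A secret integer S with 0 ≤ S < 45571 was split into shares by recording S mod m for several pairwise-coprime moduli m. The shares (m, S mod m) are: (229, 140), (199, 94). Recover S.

5865

From S ≡ 140 (mod 229) write S = 140 + 229t. Substituting into S ≡ 94 (mod 199) gives 229t ≡ 153 (mod 199), and since 30⁻¹ ≡ 73 (mod 199), t ≡ 25. Hence S ≡ 140 + 229·25 = 5865 (mod 45571).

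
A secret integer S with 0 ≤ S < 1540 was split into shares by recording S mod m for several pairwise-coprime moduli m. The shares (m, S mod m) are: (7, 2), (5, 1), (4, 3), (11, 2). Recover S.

1311

From S ≡ 2 (mod 7) write S = 2 + 7t. Substituting into S ≡ 1 (mod 5) gives 7t ≡ 4 (mod 5), and since 2⁻¹ ≡ 3 (mod 5), t ≡ 2. Hence S ≡ 2 + 7·2 = 16 (mod 35).
From S ≡ 16 (mod 35) write S = 16 + 35t. Substituting into S ≡ 3 (mod 4) gives 35t ≡ 3 (mod 4), and since 3⁻¹ ≡ 3 (mod 4), t ≡ 1. Hence S ≡ 16 + 35·1 = 51 (mod 140).
From S ≡ 51 (mod 140) write S = 51 + 140t. Substituting into S ≡ 2 (mod 11) gives 140t ≡ 6 (mod 11), and since 8⁻¹ ≡ 7 (mod 11), t ≡ 9. Hence S ≡ 51 + 140·9 = 1311 (mod 1540).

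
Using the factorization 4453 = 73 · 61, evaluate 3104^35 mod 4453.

Mod 73: 3104 ≡ 38; 38^35 ≡ 25 (mod 73).
Mod 61: 3104 ≡ 54; 54^35 ≡ 32 (mod 61).
Combine by CRT: x ≡ 25 (mod 73), x ≡ 32 (mod 61) ⇒ x ≡ 1923 (mod 4453).

1923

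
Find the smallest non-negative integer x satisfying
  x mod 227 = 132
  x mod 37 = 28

Combine the congruences pairwise.
From x ≡ 132 (mod 227) write x = 132 + 227t. Substituting into x ≡ 28 (mod 37) gives 227t ≡ 7 (mod 37), and since 5⁻¹ ≡ 15 (mod 37), t ≡ 31. Hence x ≡ 132 + 227·31 = 7169 (mod 8399).

7169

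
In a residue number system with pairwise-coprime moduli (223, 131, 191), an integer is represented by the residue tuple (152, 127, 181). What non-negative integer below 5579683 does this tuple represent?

From x ≡ 152 (mod 223) write x = 152 + 223t. Substituting into x ≡ 127 (mod 131) gives 223t ≡ 106 (mod 131), and since 92⁻¹ ≡ 47 (mod 131), t ≡ 4. Hence x ≡ 152 + 223·4 = 1044 (mod 29213).
From x ≡ 1044 (mod 29213) write x = 1044 + 29213t. Substituting into x ≡ 181 (mod 191) gives 29213t ≡ 92 (mod 191), and since 181⁻¹ ≡ 19 (mod 191), t ≡ 29. Hence x ≡ 1044 + 29213·29 = 848221 (mod 5579683).

848221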